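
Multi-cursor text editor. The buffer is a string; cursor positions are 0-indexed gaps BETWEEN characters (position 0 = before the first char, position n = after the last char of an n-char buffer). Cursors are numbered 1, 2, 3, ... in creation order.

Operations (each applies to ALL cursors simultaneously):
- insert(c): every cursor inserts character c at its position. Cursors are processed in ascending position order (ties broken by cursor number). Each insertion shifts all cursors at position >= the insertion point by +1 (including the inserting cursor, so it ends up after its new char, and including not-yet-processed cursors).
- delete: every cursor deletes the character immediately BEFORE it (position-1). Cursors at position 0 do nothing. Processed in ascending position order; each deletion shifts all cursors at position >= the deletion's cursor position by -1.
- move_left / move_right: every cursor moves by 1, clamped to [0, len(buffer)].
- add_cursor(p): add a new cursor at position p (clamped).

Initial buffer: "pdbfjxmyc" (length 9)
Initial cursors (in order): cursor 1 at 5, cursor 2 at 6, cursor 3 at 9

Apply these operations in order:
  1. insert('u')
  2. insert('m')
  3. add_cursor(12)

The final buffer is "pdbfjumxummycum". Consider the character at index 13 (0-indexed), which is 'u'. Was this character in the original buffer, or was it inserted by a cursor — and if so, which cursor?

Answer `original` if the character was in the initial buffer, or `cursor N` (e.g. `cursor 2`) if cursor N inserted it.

After op 1 (insert('u')): buffer="pdbfjuxumycu" (len 12), cursors c1@6 c2@8 c3@12, authorship .....1.2...3
After op 2 (insert('m')): buffer="pdbfjumxummycum" (len 15), cursors c1@7 c2@10 c3@15, authorship .....11.22...33
After op 3 (add_cursor(12)): buffer="pdbfjumxummycum" (len 15), cursors c1@7 c2@10 c4@12 c3@15, authorship .....11.22...33
Authorship (.=original, N=cursor N): . . . . . 1 1 . 2 2 . . . 3 3
Index 13: author = 3

Answer: cursor 3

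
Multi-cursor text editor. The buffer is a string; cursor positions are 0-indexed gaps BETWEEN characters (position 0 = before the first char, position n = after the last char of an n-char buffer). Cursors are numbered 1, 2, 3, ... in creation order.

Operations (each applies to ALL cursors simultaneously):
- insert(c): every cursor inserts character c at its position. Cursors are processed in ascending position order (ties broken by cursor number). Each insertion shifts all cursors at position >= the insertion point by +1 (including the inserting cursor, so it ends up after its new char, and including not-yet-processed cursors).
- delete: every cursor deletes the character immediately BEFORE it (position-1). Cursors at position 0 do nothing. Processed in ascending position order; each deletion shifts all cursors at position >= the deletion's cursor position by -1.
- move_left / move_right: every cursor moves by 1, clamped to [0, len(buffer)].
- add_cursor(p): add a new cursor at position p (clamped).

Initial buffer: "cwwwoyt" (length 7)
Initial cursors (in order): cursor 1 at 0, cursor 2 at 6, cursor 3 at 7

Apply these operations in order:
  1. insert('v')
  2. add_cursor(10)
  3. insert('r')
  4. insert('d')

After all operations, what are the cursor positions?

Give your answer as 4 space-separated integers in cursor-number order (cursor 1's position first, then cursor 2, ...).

After op 1 (insert('v')): buffer="vcwwwoyvtv" (len 10), cursors c1@1 c2@8 c3@10, authorship 1......2.3
After op 2 (add_cursor(10)): buffer="vcwwwoyvtv" (len 10), cursors c1@1 c2@8 c3@10 c4@10, authorship 1......2.3
After op 3 (insert('r')): buffer="vrcwwwoyvrtvrr" (len 14), cursors c1@2 c2@10 c3@14 c4@14, authorship 11......22.334
After op 4 (insert('d')): buffer="vrdcwwwoyvrdtvrrdd" (len 18), cursors c1@3 c2@12 c3@18 c4@18, authorship 111......222.33434

Answer: 3 12 18 18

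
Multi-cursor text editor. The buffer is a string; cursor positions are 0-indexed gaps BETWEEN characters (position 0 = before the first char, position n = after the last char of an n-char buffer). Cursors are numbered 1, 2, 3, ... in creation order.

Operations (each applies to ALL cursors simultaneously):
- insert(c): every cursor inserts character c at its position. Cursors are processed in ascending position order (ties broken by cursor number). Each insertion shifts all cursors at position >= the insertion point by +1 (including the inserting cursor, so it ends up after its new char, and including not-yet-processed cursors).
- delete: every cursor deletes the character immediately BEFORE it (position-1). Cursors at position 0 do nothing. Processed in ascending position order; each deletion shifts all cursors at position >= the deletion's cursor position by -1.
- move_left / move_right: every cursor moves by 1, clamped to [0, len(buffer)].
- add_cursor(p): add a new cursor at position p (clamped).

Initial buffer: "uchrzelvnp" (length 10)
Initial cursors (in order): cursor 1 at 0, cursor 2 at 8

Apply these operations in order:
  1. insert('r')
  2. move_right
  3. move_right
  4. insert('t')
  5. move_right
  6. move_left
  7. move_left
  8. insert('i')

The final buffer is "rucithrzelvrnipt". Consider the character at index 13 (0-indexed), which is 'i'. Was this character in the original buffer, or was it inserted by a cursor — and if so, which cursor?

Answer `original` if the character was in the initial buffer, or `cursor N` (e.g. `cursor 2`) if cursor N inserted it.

Answer: cursor 2

Derivation:
After op 1 (insert('r')): buffer="ruchrzelvrnp" (len 12), cursors c1@1 c2@10, authorship 1........2..
After op 2 (move_right): buffer="ruchrzelvrnp" (len 12), cursors c1@2 c2@11, authorship 1........2..
After op 3 (move_right): buffer="ruchrzelvrnp" (len 12), cursors c1@3 c2@12, authorship 1........2..
After op 4 (insert('t')): buffer="ructhrzelvrnpt" (len 14), cursors c1@4 c2@14, authorship 1..1......2..2
After op 5 (move_right): buffer="ructhrzelvrnpt" (len 14), cursors c1@5 c2@14, authorship 1..1......2..2
After op 6 (move_left): buffer="ructhrzelvrnpt" (len 14), cursors c1@4 c2@13, authorship 1..1......2..2
After op 7 (move_left): buffer="ructhrzelvrnpt" (len 14), cursors c1@3 c2@12, authorship 1..1......2..2
After op 8 (insert('i')): buffer="rucithrzelvrnipt" (len 16), cursors c1@4 c2@14, authorship 1..11......2.2.2
Authorship (.=original, N=cursor N): 1 . . 1 1 . . . . . . 2 . 2 . 2
Index 13: author = 2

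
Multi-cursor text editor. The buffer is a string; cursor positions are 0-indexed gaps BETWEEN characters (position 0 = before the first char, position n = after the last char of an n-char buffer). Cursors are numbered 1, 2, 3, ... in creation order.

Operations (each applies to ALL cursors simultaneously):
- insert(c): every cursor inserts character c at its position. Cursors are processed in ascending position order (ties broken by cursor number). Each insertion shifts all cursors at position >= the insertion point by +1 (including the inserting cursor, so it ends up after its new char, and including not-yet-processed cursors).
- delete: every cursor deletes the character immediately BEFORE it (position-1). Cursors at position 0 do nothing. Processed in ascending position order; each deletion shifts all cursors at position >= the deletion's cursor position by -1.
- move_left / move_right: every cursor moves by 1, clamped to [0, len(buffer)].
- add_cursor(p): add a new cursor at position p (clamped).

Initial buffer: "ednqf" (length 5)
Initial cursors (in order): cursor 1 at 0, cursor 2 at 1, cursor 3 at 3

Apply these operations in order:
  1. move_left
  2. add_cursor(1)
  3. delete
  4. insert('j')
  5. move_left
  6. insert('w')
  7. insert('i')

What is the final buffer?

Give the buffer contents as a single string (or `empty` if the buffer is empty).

After op 1 (move_left): buffer="ednqf" (len 5), cursors c1@0 c2@0 c3@2, authorship .....
After op 2 (add_cursor(1)): buffer="ednqf" (len 5), cursors c1@0 c2@0 c4@1 c3@2, authorship .....
After op 3 (delete): buffer="nqf" (len 3), cursors c1@0 c2@0 c3@0 c4@0, authorship ...
After op 4 (insert('j')): buffer="jjjjnqf" (len 7), cursors c1@4 c2@4 c3@4 c4@4, authorship 1234...
After op 5 (move_left): buffer="jjjjnqf" (len 7), cursors c1@3 c2@3 c3@3 c4@3, authorship 1234...
After op 6 (insert('w')): buffer="jjjwwwwjnqf" (len 11), cursors c1@7 c2@7 c3@7 c4@7, authorship 12312344...
After op 7 (insert('i')): buffer="jjjwwwwiiiijnqf" (len 15), cursors c1@11 c2@11 c3@11 c4@11, authorship 123123412344...

Answer: jjjwwwwiiiijnqf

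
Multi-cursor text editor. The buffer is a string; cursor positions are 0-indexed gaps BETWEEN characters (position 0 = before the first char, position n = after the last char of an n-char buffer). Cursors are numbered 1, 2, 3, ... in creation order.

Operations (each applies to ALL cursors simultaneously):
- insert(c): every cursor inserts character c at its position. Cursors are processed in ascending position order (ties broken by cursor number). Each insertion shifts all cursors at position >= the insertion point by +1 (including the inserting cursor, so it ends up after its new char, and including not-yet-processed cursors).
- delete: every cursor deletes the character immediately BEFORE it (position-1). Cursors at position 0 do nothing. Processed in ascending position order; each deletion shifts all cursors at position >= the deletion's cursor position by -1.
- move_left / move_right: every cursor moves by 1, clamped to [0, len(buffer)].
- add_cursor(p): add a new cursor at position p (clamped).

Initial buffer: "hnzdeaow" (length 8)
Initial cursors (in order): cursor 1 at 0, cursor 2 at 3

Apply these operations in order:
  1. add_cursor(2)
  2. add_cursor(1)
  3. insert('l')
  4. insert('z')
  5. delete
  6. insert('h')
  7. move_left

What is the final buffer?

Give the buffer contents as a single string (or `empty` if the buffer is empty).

Answer: lhhlhnlhzlhdeaow

Derivation:
After op 1 (add_cursor(2)): buffer="hnzdeaow" (len 8), cursors c1@0 c3@2 c2@3, authorship ........
After op 2 (add_cursor(1)): buffer="hnzdeaow" (len 8), cursors c1@0 c4@1 c3@2 c2@3, authorship ........
After op 3 (insert('l')): buffer="lhlnlzldeaow" (len 12), cursors c1@1 c4@3 c3@5 c2@7, authorship 1.4.3.2.....
After op 4 (insert('z')): buffer="lzhlznlzzlzdeaow" (len 16), cursors c1@2 c4@5 c3@8 c2@11, authorship 11.44.33.22.....
After op 5 (delete): buffer="lhlnlzldeaow" (len 12), cursors c1@1 c4@3 c3@5 c2@7, authorship 1.4.3.2.....
After op 6 (insert('h')): buffer="lhhlhnlhzlhdeaow" (len 16), cursors c1@2 c4@5 c3@8 c2@11, authorship 11.44.33.22.....
After op 7 (move_left): buffer="lhhlhnlhzlhdeaow" (len 16), cursors c1@1 c4@4 c3@7 c2@10, authorship 11.44.33.22.....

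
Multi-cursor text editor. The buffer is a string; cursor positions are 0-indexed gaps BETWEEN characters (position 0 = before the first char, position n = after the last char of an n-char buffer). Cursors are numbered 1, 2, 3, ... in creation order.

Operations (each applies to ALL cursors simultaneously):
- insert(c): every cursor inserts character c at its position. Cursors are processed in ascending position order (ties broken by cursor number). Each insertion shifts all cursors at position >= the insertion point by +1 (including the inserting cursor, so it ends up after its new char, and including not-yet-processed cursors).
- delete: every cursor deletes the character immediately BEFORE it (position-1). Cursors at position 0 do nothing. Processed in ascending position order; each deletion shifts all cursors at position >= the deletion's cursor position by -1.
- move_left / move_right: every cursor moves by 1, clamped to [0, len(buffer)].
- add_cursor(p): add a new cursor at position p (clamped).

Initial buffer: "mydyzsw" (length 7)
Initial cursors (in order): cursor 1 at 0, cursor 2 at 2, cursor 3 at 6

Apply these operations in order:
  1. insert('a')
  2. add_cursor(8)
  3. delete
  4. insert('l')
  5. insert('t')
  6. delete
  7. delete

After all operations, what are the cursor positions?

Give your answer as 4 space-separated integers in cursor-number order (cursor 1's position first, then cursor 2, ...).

Answer: 0 2 5 5

Derivation:
After op 1 (insert('a')): buffer="amyadyzsaw" (len 10), cursors c1@1 c2@4 c3@9, authorship 1..2....3.
After op 2 (add_cursor(8)): buffer="amyadyzsaw" (len 10), cursors c1@1 c2@4 c4@8 c3@9, authorship 1..2....3.
After op 3 (delete): buffer="mydyzw" (len 6), cursors c1@0 c2@2 c3@5 c4@5, authorship ......
After op 4 (insert('l')): buffer="lmyldyzllw" (len 10), cursors c1@1 c2@4 c3@9 c4@9, authorship 1..2...34.
After op 5 (insert('t')): buffer="ltmyltdyzllttw" (len 14), cursors c1@2 c2@6 c3@13 c4@13, authorship 11..22...3434.
After op 6 (delete): buffer="lmyldyzllw" (len 10), cursors c1@1 c2@4 c3@9 c4@9, authorship 1..2...34.
After op 7 (delete): buffer="mydyzw" (len 6), cursors c1@0 c2@2 c3@5 c4@5, authorship ......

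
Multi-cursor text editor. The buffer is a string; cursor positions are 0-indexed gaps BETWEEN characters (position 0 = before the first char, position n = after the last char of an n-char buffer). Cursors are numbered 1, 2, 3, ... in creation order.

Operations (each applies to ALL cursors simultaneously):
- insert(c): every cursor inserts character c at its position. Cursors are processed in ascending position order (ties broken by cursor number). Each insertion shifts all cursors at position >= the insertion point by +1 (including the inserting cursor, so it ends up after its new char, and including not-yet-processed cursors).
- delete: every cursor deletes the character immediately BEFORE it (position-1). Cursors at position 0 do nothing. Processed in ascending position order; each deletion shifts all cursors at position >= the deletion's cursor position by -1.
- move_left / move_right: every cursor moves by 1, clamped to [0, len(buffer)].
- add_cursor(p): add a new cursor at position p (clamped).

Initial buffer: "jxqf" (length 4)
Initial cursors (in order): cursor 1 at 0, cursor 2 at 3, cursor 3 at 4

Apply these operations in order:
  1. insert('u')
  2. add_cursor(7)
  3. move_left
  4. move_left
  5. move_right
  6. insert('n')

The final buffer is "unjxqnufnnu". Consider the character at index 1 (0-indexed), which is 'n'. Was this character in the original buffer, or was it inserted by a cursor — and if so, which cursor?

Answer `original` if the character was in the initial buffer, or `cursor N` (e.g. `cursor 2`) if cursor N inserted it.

Answer: cursor 1

Derivation:
After op 1 (insert('u')): buffer="ujxqufu" (len 7), cursors c1@1 c2@5 c3@7, authorship 1...2.3
After op 2 (add_cursor(7)): buffer="ujxqufu" (len 7), cursors c1@1 c2@5 c3@7 c4@7, authorship 1...2.3
After op 3 (move_left): buffer="ujxqufu" (len 7), cursors c1@0 c2@4 c3@6 c4@6, authorship 1...2.3
After op 4 (move_left): buffer="ujxqufu" (len 7), cursors c1@0 c2@3 c3@5 c4@5, authorship 1...2.3
After op 5 (move_right): buffer="ujxqufu" (len 7), cursors c1@1 c2@4 c3@6 c4@6, authorship 1...2.3
After op 6 (insert('n')): buffer="unjxqnufnnu" (len 11), cursors c1@2 c2@6 c3@10 c4@10, authorship 11...22.343
Authorship (.=original, N=cursor N): 1 1 . . . 2 2 . 3 4 3
Index 1: author = 1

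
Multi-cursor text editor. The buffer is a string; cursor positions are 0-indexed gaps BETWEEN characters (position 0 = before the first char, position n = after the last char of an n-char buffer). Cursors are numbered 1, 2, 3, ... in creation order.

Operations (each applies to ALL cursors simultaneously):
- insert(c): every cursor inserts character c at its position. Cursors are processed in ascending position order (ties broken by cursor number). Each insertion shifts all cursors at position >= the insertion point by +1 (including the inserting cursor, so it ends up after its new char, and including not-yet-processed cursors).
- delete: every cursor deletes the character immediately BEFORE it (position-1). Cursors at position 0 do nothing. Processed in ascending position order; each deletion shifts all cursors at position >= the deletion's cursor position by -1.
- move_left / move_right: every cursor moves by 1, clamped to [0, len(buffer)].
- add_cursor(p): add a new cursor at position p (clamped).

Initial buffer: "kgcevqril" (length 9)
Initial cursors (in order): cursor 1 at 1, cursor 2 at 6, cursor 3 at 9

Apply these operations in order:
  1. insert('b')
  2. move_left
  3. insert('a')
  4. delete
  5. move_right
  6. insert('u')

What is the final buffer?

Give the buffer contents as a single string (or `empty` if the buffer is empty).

After op 1 (insert('b')): buffer="kbgcevqbrilb" (len 12), cursors c1@2 c2@8 c3@12, authorship .1.....2...3
After op 2 (move_left): buffer="kbgcevqbrilb" (len 12), cursors c1@1 c2@7 c3@11, authorship .1.....2...3
After op 3 (insert('a')): buffer="kabgcevqabrilab" (len 15), cursors c1@2 c2@9 c3@14, authorship .11.....22...33
After op 4 (delete): buffer="kbgcevqbrilb" (len 12), cursors c1@1 c2@7 c3@11, authorship .1.....2...3
After op 5 (move_right): buffer="kbgcevqbrilb" (len 12), cursors c1@2 c2@8 c3@12, authorship .1.....2...3
After op 6 (insert('u')): buffer="kbugcevqburilbu" (len 15), cursors c1@3 c2@10 c3@15, authorship .11.....22...33

Answer: kbugcevqburilbu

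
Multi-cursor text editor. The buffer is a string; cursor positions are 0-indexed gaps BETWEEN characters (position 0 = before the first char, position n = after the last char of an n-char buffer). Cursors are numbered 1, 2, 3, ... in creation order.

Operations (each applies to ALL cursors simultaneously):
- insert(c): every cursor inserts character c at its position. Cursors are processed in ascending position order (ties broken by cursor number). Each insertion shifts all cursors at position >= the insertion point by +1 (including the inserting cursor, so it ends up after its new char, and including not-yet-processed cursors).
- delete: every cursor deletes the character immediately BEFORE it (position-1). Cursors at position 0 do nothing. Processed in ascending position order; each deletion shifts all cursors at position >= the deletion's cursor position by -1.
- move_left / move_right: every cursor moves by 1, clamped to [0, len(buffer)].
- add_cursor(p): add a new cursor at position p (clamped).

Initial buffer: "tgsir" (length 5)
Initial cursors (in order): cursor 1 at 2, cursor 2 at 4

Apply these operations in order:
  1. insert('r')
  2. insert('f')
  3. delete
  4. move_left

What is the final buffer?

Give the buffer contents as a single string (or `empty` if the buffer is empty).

After op 1 (insert('r')): buffer="tgrsirr" (len 7), cursors c1@3 c2@6, authorship ..1..2.
After op 2 (insert('f')): buffer="tgrfsirfr" (len 9), cursors c1@4 c2@8, authorship ..11..22.
After op 3 (delete): buffer="tgrsirr" (len 7), cursors c1@3 c2@6, authorship ..1..2.
After op 4 (move_left): buffer="tgrsirr" (len 7), cursors c1@2 c2@5, authorship ..1..2.

Answer: tgrsirr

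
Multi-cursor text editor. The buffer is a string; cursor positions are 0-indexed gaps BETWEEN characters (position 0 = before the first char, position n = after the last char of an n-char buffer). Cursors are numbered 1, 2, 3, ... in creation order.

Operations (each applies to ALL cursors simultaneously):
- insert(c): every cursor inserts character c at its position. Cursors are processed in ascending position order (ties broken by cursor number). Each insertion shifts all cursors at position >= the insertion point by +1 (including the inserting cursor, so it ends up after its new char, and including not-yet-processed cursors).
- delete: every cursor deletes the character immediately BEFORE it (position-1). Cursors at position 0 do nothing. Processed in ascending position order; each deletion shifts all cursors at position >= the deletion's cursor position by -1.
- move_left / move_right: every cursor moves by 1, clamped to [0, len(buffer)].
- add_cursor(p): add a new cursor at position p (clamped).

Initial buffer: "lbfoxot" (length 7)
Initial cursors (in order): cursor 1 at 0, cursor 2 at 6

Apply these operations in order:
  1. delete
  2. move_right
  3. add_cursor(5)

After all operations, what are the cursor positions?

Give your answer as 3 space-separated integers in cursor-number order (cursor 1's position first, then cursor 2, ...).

After op 1 (delete): buffer="lbfoxt" (len 6), cursors c1@0 c2@5, authorship ......
After op 2 (move_right): buffer="lbfoxt" (len 6), cursors c1@1 c2@6, authorship ......
After op 3 (add_cursor(5)): buffer="lbfoxt" (len 6), cursors c1@1 c3@5 c2@6, authorship ......

Answer: 1 6 5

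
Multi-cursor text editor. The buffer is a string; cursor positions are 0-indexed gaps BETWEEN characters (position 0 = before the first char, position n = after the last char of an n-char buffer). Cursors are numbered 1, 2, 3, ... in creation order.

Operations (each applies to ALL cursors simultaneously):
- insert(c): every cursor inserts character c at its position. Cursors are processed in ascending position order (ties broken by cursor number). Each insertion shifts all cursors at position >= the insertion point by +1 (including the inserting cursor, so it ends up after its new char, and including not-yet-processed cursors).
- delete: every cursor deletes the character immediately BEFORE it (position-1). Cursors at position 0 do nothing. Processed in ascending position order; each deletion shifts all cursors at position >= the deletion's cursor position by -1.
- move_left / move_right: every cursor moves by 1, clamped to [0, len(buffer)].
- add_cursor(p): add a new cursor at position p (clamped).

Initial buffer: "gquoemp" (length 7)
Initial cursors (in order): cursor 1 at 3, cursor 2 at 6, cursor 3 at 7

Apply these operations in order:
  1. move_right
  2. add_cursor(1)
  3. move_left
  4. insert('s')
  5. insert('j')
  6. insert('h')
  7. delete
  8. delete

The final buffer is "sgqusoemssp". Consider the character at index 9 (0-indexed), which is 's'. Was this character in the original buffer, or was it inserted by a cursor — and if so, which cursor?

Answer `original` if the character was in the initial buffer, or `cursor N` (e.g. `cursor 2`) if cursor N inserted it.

After op 1 (move_right): buffer="gquoemp" (len 7), cursors c1@4 c2@7 c3@7, authorship .......
After op 2 (add_cursor(1)): buffer="gquoemp" (len 7), cursors c4@1 c1@4 c2@7 c3@7, authorship .......
After op 3 (move_left): buffer="gquoemp" (len 7), cursors c4@0 c1@3 c2@6 c3@6, authorship .......
After op 4 (insert('s')): buffer="sgqusoemssp" (len 11), cursors c4@1 c1@5 c2@10 c3@10, authorship 4...1...23.
After op 5 (insert('j')): buffer="sjgqusjoemssjjp" (len 15), cursors c4@2 c1@7 c2@14 c3@14, authorship 44...11...2323.
After op 6 (insert('h')): buffer="sjhgqusjhoemssjjhhp" (len 19), cursors c4@3 c1@9 c2@18 c3@18, authorship 444...111...232323.
After op 7 (delete): buffer="sjgqusjoemssjjp" (len 15), cursors c4@2 c1@7 c2@14 c3@14, authorship 44...11...2323.
After op 8 (delete): buffer="sgqusoemssp" (len 11), cursors c4@1 c1@5 c2@10 c3@10, authorship 4...1...23.
Authorship (.=original, N=cursor N): 4 . . . 1 . . . 2 3 .
Index 9: author = 3

Answer: cursor 3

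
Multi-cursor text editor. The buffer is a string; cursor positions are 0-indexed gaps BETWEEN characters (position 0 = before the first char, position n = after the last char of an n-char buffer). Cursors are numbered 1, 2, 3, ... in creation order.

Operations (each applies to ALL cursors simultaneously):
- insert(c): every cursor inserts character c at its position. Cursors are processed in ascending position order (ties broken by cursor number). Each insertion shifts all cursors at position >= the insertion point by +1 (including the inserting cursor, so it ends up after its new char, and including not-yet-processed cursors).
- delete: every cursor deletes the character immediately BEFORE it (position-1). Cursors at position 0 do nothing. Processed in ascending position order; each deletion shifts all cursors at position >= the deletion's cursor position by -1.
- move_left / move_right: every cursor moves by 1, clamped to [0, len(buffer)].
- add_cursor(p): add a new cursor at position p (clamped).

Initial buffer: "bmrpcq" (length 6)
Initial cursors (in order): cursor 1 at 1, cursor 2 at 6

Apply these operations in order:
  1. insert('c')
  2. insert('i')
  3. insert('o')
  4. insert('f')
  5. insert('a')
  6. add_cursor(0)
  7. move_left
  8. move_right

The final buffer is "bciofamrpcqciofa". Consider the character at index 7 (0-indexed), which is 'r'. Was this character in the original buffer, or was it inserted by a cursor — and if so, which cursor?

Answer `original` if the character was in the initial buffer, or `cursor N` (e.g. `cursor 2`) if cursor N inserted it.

After op 1 (insert('c')): buffer="bcmrpcqc" (len 8), cursors c1@2 c2@8, authorship .1.....2
After op 2 (insert('i')): buffer="bcimrpcqci" (len 10), cursors c1@3 c2@10, authorship .11.....22
After op 3 (insert('o')): buffer="bciomrpcqcio" (len 12), cursors c1@4 c2@12, authorship .111.....222
After op 4 (insert('f')): buffer="bciofmrpcqciof" (len 14), cursors c1@5 c2@14, authorship .1111.....2222
After op 5 (insert('a')): buffer="bciofamrpcqciofa" (len 16), cursors c1@6 c2@16, authorship .11111.....22222
After op 6 (add_cursor(0)): buffer="bciofamrpcqciofa" (len 16), cursors c3@0 c1@6 c2@16, authorship .11111.....22222
After op 7 (move_left): buffer="bciofamrpcqciofa" (len 16), cursors c3@0 c1@5 c2@15, authorship .11111.....22222
After op 8 (move_right): buffer="bciofamrpcqciofa" (len 16), cursors c3@1 c1@6 c2@16, authorship .11111.....22222
Authorship (.=original, N=cursor N): . 1 1 1 1 1 . . . . . 2 2 2 2 2
Index 7: author = original

Answer: original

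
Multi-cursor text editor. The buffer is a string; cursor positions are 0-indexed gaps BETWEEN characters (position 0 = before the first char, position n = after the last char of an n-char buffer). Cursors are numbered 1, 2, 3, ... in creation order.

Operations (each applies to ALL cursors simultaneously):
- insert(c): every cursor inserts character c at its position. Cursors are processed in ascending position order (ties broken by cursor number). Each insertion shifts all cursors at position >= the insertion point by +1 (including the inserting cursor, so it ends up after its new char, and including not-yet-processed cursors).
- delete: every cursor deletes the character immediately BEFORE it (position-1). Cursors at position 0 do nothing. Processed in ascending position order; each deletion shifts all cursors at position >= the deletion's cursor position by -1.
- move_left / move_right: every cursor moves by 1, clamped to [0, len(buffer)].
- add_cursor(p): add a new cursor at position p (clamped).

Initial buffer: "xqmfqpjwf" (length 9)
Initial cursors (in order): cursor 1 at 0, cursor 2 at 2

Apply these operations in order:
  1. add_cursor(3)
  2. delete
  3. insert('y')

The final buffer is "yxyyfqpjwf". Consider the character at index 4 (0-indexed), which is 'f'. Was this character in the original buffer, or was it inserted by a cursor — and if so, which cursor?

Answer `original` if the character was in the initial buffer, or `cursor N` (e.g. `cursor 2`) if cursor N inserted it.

Answer: original

Derivation:
After op 1 (add_cursor(3)): buffer="xqmfqpjwf" (len 9), cursors c1@0 c2@2 c3@3, authorship .........
After op 2 (delete): buffer="xfqpjwf" (len 7), cursors c1@0 c2@1 c3@1, authorship .......
After op 3 (insert('y')): buffer="yxyyfqpjwf" (len 10), cursors c1@1 c2@4 c3@4, authorship 1.23......
Authorship (.=original, N=cursor N): 1 . 2 3 . . . . . .
Index 4: author = original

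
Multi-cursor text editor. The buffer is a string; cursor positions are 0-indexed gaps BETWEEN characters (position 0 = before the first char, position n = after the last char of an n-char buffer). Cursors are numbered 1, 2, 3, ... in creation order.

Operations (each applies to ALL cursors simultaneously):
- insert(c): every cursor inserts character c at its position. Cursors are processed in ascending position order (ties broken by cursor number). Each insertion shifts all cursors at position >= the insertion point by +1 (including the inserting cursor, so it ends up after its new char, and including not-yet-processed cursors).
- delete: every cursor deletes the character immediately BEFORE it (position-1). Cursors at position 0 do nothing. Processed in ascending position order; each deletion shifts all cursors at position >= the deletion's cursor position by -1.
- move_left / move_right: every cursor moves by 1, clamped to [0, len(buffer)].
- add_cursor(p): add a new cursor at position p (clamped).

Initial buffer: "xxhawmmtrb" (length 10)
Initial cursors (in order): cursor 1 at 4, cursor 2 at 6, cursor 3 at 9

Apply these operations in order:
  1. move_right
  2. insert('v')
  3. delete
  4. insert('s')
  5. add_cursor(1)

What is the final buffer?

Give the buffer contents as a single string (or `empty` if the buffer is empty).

After op 1 (move_right): buffer="xxhawmmtrb" (len 10), cursors c1@5 c2@7 c3@10, authorship ..........
After op 2 (insert('v')): buffer="xxhawvmmvtrbv" (len 13), cursors c1@6 c2@9 c3@13, authorship .....1..2...3
After op 3 (delete): buffer="xxhawmmtrb" (len 10), cursors c1@5 c2@7 c3@10, authorship ..........
After op 4 (insert('s')): buffer="xxhawsmmstrbs" (len 13), cursors c1@6 c2@9 c3@13, authorship .....1..2...3
After op 5 (add_cursor(1)): buffer="xxhawsmmstrbs" (len 13), cursors c4@1 c1@6 c2@9 c3@13, authorship .....1..2...3

Answer: xxhawsmmstrbs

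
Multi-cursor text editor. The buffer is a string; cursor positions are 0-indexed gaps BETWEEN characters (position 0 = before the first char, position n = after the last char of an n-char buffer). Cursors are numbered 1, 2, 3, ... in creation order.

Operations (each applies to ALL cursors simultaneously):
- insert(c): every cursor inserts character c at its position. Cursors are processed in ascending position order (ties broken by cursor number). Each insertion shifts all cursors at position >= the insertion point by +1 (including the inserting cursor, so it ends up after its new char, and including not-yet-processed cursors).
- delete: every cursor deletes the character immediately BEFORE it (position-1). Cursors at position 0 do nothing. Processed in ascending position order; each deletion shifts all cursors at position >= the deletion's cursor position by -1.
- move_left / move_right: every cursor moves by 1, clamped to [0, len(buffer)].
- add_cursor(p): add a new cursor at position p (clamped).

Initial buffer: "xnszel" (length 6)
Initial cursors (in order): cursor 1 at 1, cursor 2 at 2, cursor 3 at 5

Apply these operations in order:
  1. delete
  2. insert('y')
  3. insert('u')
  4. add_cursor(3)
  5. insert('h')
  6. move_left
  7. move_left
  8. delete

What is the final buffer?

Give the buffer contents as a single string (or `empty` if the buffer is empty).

After op 1 (delete): buffer="szl" (len 3), cursors c1@0 c2@0 c3@2, authorship ...
After op 2 (insert('y')): buffer="yyszyl" (len 6), cursors c1@2 c2@2 c3@5, authorship 12..3.
After op 3 (insert('u')): buffer="yyuuszyul" (len 9), cursors c1@4 c2@4 c3@8, authorship 1212..33.
After op 4 (add_cursor(3)): buffer="yyuuszyul" (len 9), cursors c4@3 c1@4 c2@4 c3@8, authorship 1212..33.
After op 5 (insert('h')): buffer="yyuhuhhszyuhl" (len 13), cursors c4@4 c1@7 c2@7 c3@12, authorship 1214212..333.
After op 6 (move_left): buffer="yyuhuhhszyuhl" (len 13), cursors c4@3 c1@6 c2@6 c3@11, authorship 1214212..333.
After op 7 (move_left): buffer="yyuhuhhszyuhl" (len 13), cursors c4@2 c1@5 c2@5 c3@10, authorship 1214212..333.
After op 8 (delete): buffer="yuhhszuhl" (len 9), cursors c4@1 c1@2 c2@2 c3@6, authorship 1112..33.

Answer: yuhhszuhl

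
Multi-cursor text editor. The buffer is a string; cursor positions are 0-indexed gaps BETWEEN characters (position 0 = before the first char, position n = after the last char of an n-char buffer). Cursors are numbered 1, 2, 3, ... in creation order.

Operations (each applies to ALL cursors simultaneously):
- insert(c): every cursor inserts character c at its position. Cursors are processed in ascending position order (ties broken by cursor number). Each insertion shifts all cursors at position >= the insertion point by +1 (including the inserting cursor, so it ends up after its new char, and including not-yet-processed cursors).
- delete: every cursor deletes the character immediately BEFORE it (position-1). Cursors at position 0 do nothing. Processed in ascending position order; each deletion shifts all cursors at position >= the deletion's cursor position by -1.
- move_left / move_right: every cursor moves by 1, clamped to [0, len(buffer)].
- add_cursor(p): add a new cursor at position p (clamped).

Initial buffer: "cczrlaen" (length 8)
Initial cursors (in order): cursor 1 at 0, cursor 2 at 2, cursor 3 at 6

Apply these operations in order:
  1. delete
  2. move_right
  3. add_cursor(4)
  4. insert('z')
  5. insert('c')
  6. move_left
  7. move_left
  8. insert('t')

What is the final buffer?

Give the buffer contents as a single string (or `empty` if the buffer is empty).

After op 1 (delete): buffer="czrlen" (len 6), cursors c1@0 c2@1 c3@4, authorship ......
After op 2 (move_right): buffer="czrlen" (len 6), cursors c1@1 c2@2 c3@5, authorship ......
After op 3 (add_cursor(4)): buffer="czrlen" (len 6), cursors c1@1 c2@2 c4@4 c3@5, authorship ......
After op 4 (insert('z')): buffer="czzzrlzezn" (len 10), cursors c1@2 c2@4 c4@7 c3@9, authorship .1.2..4.3.
After op 5 (insert('c')): buffer="czczzcrlzcezcn" (len 14), cursors c1@3 c2@6 c4@10 c3@13, authorship .11.22..44.33.
After op 6 (move_left): buffer="czczzcrlzcezcn" (len 14), cursors c1@2 c2@5 c4@9 c3@12, authorship .11.22..44.33.
After op 7 (move_left): buffer="czczzcrlzcezcn" (len 14), cursors c1@1 c2@4 c4@8 c3@11, authorship .11.22..44.33.
After op 8 (insert('t')): buffer="ctzcztzcrltzcetzcn" (len 18), cursors c1@2 c2@6 c4@11 c3@15, authorship .111.222..444.333.

Answer: ctzcztzcrltzcetzcn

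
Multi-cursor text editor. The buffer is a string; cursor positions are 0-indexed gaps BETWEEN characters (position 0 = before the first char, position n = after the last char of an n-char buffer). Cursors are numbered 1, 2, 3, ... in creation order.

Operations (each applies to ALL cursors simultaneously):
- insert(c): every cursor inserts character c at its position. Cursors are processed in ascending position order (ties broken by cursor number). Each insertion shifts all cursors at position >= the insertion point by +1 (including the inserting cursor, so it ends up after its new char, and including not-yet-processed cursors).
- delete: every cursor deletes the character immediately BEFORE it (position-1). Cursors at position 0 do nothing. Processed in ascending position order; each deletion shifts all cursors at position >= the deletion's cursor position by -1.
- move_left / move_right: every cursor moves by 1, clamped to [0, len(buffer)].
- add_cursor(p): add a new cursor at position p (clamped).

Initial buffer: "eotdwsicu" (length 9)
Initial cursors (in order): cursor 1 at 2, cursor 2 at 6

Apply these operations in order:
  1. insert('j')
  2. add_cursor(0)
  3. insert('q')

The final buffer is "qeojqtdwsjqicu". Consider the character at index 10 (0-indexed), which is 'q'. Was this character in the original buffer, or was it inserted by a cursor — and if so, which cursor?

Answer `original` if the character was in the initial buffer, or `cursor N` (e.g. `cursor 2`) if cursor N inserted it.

After op 1 (insert('j')): buffer="eojtdwsjicu" (len 11), cursors c1@3 c2@8, authorship ..1....2...
After op 2 (add_cursor(0)): buffer="eojtdwsjicu" (len 11), cursors c3@0 c1@3 c2@8, authorship ..1....2...
After op 3 (insert('q')): buffer="qeojqtdwsjqicu" (len 14), cursors c3@1 c1@5 c2@11, authorship 3..11....22...
Authorship (.=original, N=cursor N): 3 . . 1 1 . . . . 2 2 . . .
Index 10: author = 2

Answer: cursor 2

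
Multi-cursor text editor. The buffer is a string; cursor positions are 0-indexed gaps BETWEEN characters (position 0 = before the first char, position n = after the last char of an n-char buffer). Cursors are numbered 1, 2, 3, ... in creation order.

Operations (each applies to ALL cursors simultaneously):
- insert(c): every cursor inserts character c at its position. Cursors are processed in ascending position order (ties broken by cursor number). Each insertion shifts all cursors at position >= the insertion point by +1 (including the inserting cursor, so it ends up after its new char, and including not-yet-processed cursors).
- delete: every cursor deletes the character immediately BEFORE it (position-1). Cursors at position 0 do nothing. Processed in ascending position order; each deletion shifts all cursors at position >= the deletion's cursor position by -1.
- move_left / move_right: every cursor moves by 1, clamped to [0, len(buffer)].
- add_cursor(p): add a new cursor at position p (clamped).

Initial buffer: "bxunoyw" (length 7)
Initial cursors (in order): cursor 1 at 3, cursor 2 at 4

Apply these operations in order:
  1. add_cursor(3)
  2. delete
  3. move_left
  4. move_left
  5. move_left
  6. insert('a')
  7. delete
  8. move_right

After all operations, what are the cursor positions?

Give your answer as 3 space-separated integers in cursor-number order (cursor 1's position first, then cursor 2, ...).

Answer: 1 1 1

Derivation:
After op 1 (add_cursor(3)): buffer="bxunoyw" (len 7), cursors c1@3 c3@3 c2@4, authorship .......
After op 2 (delete): buffer="boyw" (len 4), cursors c1@1 c2@1 c3@1, authorship ....
After op 3 (move_left): buffer="boyw" (len 4), cursors c1@0 c2@0 c3@0, authorship ....
After op 4 (move_left): buffer="boyw" (len 4), cursors c1@0 c2@0 c3@0, authorship ....
After op 5 (move_left): buffer="boyw" (len 4), cursors c1@0 c2@0 c3@0, authorship ....
After op 6 (insert('a')): buffer="aaaboyw" (len 7), cursors c1@3 c2@3 c3@3, authorship 123....
After op 7 (delete): buffer="boyw" (len 4), cursors c1@0 c2@0 c3@0, authorship ....
After op 8 (move_right): buffer="boyw" (len 4), cursors c1@1 c2@1 c3@1, authorship ....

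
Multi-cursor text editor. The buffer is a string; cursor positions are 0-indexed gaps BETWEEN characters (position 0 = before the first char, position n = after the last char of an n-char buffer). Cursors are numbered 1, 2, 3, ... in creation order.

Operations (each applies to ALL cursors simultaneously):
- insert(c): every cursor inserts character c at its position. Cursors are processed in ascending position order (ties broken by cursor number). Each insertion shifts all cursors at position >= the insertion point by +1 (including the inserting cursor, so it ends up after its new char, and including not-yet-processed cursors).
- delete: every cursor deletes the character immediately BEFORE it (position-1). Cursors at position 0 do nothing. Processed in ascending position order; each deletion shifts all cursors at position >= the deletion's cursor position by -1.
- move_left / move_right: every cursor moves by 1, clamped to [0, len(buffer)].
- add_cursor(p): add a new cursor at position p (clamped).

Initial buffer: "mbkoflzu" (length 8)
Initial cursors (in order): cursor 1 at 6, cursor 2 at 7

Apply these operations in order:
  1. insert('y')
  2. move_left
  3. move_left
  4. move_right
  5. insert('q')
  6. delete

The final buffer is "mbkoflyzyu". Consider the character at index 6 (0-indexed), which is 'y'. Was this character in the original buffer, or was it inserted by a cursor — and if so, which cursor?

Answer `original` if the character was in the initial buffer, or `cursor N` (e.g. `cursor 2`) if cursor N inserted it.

After op 1 (insert('y')): buffer="mbkoflyzyu" (len 10), cursors c1@7 c2@9, authorship ......1.2.
After op 2 (move_left): buffer="mbkoflyzyu" (len 10), cursors c1@6 c2@8, authorship ......1.2.
After op 3 (move_left): buffer="mbkoflyzyu" (len 10), cursors c1@5 c2@7, authorship ......1.2.
After op 4 (move_right): buffer="mbkoflyzyu" (len 10), cursors c1@6 c2@8, authorship ......1.2.
After op 5 (insert('q')): buffer="mbkoflqyzqyu" (len 12), cursors c1@7 c2@10, authorship ......11.22.
After op 6 (delete): buffer="mbkoflyzyu" (len 10), cursors c1@6 c2@8, authorship ......1.2.
Authorship (.=original, N=cursor N): . . . . . . 1 . 2 .
Index 6: author = 1

Answer: cursor 1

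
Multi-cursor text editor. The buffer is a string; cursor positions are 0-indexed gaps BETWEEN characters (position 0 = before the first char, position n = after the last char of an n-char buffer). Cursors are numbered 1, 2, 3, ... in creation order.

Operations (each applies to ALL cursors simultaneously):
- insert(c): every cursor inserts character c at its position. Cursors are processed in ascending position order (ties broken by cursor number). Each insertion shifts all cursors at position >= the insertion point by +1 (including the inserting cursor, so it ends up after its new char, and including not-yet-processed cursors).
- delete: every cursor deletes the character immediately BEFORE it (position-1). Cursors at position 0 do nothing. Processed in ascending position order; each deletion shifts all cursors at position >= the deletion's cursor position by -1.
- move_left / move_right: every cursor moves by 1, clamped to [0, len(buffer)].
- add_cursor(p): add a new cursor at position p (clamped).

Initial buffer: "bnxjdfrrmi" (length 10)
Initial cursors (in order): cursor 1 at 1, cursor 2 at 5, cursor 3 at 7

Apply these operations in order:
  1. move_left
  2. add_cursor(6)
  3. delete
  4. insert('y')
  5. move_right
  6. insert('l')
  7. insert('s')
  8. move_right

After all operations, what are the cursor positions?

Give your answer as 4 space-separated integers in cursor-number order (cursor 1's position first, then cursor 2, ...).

Answer: 5 17 17 17

Derivation:
After op 1 (move_left): buffer="bnxjdfrrmi" (len 10), cursors c1@0 c2@4 c3@6, authorship ..........
After op 2 (add_cursor(6)): buffer="bnxjdfrrmi" (len 10), cursors c1@0 c2@4 c3@6 c4@6, authorship ..........
After op 3 (delete): buffer="bnxrrmi" (len 7), cursors c1@0 c2@3 c3@3 c4@3, authorship .......
After op 4 (insert('y')): buffer="ybnxyyyrrmi" (len 11), cursors c1@1 c2@7 c3@7 c4@7, authorship 1...234....
After op 5 (move_right): buffer="ybnxyyyrrmi" (len 11), cursors c1@2 c2@8 c3@8 c4@8, authorship 1...234....
After op 6 (insert('l')): buffer="yblnxyyyrlllrmi" (len 15), cursors c1@3 c2@12 c3@12 c4@12, authorship 1.1..234.234...
After op 7 (insert('s')): buffer="yblsnxyyyrlllsssrmi" (len 19), cursors c1@4 c2@16 c3@16 c4@16, authorship 1.11..234.234234...
After op 8 (move_right): buffer="yblsnxyyyrlllsssrmi" (len 19), cursors c1@5 c2@17 c3@17 c4@17, authorship 1.11..234.234234...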